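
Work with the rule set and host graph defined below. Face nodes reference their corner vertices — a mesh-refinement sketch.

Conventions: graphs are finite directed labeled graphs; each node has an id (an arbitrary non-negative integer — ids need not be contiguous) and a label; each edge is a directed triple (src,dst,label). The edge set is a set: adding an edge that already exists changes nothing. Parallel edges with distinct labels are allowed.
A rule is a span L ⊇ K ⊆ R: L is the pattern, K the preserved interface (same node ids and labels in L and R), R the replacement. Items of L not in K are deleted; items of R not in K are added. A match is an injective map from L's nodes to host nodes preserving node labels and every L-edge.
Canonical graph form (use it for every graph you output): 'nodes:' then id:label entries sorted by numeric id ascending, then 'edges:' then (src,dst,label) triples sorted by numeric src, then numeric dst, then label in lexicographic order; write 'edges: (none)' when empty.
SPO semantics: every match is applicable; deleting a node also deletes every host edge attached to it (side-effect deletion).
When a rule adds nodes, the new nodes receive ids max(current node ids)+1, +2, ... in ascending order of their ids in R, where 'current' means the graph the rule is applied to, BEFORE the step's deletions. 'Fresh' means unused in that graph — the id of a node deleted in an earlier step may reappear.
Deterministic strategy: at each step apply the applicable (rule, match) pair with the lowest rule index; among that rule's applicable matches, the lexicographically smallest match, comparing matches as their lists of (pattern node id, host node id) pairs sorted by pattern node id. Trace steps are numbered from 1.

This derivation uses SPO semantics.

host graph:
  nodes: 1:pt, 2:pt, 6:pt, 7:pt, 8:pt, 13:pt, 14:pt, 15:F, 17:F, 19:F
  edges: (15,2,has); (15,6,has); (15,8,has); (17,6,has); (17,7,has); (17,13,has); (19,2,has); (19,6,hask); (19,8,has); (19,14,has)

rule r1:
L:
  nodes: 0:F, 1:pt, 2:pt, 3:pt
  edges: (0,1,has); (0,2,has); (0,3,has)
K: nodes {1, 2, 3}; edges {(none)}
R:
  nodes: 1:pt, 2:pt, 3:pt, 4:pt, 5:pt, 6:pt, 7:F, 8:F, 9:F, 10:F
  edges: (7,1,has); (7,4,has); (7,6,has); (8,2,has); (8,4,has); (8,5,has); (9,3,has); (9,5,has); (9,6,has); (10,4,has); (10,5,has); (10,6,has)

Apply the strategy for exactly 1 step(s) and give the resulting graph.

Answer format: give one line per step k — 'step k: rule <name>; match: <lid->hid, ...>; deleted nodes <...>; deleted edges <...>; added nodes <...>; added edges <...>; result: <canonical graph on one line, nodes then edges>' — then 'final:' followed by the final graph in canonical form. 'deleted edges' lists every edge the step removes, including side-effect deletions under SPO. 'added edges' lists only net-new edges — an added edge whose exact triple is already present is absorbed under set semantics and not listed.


step 1: rule r1; match: 0->15, 1->2, 2->6, 3->8; deleted nodes 15; deleted edges (15,2,has); (15,6,has); (15,8,has); added nodes 20, 21, 22, 23, 24, 25, 26; added edges (23,2,has); (23,20,has); (23,22,has); (24,6,has); (24,20,has); (24,21,has); (25,8,has); (25,21,has); (25,22,has); (26,20,has); (26,21,has); (26,22,has); result: nodes: 1:pt, 2:pt, 6:pt, 7:pt, 8:pt, 13:pt, 14:pt, 17:F, 19:F, 20:pt, 21:pt, 22:pt, 23:F, 24:F, 25:F, 26:F edges: (17,6,has); (17,7,has); (17,13,has); (19,2,has); (19,6,hask); (19,8,has); (19,14,has); (23,2,has); (23,20,has); (23,22,has); (24,6,has); (24,20,has); (24,21,has); (25,8,has); (25,21,has); (25,22,has); (26,20,has); (26,21,has); (26,22,has)
final:
nodes: 1:pt, 2:pt, 6:pt, 7:pt, 8:pt, 13:pt, 14:pt, 17:F, 19:F, 20:pt, 21:pt, 22:pt, 23:F, 24:F, 25:F, 26:F
edges: (17,6,has); (17,7,has); (17,13,has); (19,2,has); (19,6,hask); (19,8,has); (19,14,has); (23,2,has); (23,20,has); (23,22,has); (24,6,has); (24,20,has); (24,21,has); (25,8,has); (25,21,has); (25,22,has); (26,20,has); (26,21,has); (26,22,has)


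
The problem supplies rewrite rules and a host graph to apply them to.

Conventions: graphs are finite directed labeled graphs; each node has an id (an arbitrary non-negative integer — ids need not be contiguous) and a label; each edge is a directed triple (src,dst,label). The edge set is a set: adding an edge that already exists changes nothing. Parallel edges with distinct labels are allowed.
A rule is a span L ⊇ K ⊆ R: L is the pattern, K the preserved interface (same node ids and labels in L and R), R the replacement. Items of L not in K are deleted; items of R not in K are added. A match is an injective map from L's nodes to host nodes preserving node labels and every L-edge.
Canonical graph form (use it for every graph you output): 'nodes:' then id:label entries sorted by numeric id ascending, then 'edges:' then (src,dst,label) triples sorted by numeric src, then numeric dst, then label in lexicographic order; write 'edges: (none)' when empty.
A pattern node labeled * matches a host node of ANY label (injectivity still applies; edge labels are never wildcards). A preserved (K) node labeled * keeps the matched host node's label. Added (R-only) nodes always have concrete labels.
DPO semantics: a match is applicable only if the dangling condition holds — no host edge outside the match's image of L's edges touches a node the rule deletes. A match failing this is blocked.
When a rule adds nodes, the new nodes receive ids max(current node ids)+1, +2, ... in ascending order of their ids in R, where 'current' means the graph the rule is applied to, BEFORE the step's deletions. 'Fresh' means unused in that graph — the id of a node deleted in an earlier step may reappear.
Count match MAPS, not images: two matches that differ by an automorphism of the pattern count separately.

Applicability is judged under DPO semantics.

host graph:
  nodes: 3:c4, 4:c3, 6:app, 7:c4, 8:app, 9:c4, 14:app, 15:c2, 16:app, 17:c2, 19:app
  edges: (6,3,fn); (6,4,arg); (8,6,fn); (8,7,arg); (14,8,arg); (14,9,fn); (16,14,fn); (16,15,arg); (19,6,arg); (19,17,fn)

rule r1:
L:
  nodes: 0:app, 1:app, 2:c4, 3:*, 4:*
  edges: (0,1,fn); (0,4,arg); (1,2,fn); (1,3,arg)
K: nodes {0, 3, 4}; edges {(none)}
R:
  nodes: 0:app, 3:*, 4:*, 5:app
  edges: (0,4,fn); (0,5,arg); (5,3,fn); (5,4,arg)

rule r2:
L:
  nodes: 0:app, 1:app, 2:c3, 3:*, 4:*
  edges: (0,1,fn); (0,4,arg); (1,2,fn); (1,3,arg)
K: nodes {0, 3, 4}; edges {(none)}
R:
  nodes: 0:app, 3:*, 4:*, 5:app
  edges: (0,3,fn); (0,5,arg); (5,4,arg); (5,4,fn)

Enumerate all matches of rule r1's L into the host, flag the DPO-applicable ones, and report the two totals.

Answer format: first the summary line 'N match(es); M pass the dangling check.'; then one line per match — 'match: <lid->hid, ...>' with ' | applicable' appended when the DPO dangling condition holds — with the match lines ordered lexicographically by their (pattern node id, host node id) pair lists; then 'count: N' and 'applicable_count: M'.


2 match(es); 1 pass the dangling check.
match: 0->8, 1->6, 2->3, 3->4, 4->7
match: 0->16, 1->14, 2->9, 3->8, 4->15 | applicable
count: 2
applicable_count: 1


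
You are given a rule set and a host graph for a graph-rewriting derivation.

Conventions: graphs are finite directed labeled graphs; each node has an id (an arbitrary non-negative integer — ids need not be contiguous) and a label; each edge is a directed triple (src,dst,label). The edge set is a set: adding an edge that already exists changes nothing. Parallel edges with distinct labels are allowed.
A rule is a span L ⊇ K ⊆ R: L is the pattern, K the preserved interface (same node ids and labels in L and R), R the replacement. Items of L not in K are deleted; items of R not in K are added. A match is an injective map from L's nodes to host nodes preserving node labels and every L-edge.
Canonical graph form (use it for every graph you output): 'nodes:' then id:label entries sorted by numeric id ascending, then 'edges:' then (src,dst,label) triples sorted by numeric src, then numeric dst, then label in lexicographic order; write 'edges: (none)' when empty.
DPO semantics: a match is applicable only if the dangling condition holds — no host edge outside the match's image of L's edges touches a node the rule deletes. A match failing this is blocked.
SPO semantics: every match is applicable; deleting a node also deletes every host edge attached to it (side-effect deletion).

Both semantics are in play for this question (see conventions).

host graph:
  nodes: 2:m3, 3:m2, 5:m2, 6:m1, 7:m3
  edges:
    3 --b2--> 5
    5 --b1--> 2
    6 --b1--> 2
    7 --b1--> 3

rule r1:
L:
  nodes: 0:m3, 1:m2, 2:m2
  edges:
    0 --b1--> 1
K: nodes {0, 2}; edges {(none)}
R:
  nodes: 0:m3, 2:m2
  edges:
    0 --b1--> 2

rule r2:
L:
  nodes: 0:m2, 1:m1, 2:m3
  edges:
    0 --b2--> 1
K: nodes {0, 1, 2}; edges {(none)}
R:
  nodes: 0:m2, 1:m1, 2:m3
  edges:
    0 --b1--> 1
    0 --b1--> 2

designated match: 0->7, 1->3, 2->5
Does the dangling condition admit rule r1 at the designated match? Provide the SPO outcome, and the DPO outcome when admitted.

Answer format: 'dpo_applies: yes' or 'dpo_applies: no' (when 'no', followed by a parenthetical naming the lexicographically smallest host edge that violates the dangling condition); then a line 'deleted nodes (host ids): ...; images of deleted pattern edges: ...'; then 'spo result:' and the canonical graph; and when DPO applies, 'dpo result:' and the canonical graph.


dpo_applies: no
(the rule deletes node 3, which keeps host edge (3,5,b2) outside the match image — the dangling condition fails, DPO blocks; SPO proceeds and side-deletes such edges)
deleted nodes (host ids): 3; images of deleted pattern edges: (7,3,b1)
spo result:
nodes: 2:m3, 5:m2, 6:m1, 7:m3
edges: (5,2,b1); (6,2,b1); (7,5,b1)


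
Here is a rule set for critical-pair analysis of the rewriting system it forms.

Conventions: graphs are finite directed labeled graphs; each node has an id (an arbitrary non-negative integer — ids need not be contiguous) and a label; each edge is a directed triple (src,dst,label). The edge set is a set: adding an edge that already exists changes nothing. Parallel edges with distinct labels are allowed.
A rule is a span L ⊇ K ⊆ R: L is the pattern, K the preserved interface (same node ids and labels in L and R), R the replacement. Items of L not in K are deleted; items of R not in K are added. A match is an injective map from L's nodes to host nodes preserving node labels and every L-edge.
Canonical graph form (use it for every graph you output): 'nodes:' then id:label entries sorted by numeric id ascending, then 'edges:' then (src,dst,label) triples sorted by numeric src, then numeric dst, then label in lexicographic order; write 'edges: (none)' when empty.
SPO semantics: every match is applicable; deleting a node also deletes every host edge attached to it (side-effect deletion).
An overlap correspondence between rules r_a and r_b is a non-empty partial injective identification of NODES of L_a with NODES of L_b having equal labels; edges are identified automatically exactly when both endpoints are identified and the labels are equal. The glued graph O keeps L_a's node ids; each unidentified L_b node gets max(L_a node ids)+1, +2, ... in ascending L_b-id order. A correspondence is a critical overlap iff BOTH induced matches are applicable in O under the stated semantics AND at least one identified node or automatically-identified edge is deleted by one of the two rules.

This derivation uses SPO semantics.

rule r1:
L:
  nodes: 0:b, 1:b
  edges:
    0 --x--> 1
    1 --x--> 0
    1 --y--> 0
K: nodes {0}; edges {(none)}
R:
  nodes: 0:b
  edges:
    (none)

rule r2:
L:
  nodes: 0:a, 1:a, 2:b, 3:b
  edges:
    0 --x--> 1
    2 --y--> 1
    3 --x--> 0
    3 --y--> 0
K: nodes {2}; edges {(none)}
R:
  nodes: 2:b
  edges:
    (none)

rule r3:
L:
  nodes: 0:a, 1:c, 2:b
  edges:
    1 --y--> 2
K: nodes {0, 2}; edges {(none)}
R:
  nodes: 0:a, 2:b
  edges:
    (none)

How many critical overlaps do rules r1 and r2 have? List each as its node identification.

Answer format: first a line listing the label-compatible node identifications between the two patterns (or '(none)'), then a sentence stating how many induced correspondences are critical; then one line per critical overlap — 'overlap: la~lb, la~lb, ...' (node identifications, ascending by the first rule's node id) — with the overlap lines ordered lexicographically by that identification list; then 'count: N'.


label-compatible node identifications between L(r1) and L(r2): 0~2, 0~3, 1~2, 1~3
5 of the induced correspondences are critical overlaps of r1 and r2.
overlap: 0~2, 1~3
overlap: 0~3
overlap: 0~3, 1~2
overlap: 1~2
overlap: 1~3
count: 5


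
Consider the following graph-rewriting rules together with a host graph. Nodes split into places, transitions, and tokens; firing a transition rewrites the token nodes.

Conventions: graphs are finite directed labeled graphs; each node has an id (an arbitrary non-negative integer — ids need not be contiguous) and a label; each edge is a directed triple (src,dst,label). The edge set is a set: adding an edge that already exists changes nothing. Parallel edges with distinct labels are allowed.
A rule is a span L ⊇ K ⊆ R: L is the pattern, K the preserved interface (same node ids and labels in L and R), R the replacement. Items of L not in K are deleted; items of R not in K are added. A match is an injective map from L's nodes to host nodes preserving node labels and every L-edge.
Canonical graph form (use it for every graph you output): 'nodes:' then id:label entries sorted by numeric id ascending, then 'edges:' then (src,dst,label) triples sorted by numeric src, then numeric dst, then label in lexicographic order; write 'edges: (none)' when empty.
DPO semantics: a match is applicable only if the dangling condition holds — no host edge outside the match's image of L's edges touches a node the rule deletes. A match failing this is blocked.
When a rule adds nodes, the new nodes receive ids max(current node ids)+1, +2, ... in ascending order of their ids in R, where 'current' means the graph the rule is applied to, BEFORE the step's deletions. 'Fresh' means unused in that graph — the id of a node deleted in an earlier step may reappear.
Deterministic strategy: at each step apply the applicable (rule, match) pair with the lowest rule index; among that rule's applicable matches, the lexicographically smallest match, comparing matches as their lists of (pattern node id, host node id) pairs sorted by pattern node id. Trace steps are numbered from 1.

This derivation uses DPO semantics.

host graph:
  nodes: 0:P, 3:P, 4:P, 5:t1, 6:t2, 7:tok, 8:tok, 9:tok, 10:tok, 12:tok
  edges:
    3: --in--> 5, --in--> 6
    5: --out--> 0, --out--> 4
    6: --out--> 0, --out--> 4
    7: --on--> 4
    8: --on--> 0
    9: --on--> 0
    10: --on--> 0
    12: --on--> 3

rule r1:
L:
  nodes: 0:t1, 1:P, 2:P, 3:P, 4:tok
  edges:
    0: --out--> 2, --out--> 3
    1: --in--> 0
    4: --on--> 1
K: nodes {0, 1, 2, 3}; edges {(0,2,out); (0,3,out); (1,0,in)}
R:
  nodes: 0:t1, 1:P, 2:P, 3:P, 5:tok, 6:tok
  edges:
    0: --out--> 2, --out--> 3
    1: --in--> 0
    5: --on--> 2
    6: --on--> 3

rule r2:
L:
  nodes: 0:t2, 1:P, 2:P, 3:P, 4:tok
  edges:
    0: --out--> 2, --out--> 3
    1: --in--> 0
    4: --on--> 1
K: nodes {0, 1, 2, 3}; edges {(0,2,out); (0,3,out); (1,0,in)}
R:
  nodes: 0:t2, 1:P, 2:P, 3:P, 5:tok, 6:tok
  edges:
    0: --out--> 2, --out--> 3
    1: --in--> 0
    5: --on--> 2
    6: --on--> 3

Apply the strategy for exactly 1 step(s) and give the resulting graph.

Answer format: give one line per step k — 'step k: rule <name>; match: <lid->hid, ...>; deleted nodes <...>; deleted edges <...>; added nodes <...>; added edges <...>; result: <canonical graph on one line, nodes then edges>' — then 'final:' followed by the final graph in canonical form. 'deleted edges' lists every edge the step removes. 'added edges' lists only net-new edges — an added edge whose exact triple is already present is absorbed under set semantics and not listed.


step 1: rule r1; match: 0->5, 1->3, 2->0, 3->4, 4->12; deleted nodes 12; deleted edges (12,3,on); added nodes 13, 14; added edges (13,0,on); (14,4,on); result: nodes: 0:P, 3:P, 4:P, 5:t1, 6:t2, 7:tok, 8:tok, 9:tok, 10:tok, 13:tok, 14:tok edges: (3,5,in); (3,6,in); (5,0,out); (5,4,out); (6,0,out); (6,4,out); (7,4,on); (8,0,on); (9,0,on); (10,0,on); (13,0,on); (14,4,on)
final:
nodes: 0:P, 3:P, 4:P, 5:t1, 6:t2, 7:tok, 8:tok, 9:tok, 10:tok, 13:tok, 14:tok
edges: (3,5,in); (3,6,in); (5,0,out); (5,4,out); (6,0,out); (6,4,out); (7,4,on); (8,0,on); (9,0,on); (10,0,on); (13,0,on); (14,4,on)


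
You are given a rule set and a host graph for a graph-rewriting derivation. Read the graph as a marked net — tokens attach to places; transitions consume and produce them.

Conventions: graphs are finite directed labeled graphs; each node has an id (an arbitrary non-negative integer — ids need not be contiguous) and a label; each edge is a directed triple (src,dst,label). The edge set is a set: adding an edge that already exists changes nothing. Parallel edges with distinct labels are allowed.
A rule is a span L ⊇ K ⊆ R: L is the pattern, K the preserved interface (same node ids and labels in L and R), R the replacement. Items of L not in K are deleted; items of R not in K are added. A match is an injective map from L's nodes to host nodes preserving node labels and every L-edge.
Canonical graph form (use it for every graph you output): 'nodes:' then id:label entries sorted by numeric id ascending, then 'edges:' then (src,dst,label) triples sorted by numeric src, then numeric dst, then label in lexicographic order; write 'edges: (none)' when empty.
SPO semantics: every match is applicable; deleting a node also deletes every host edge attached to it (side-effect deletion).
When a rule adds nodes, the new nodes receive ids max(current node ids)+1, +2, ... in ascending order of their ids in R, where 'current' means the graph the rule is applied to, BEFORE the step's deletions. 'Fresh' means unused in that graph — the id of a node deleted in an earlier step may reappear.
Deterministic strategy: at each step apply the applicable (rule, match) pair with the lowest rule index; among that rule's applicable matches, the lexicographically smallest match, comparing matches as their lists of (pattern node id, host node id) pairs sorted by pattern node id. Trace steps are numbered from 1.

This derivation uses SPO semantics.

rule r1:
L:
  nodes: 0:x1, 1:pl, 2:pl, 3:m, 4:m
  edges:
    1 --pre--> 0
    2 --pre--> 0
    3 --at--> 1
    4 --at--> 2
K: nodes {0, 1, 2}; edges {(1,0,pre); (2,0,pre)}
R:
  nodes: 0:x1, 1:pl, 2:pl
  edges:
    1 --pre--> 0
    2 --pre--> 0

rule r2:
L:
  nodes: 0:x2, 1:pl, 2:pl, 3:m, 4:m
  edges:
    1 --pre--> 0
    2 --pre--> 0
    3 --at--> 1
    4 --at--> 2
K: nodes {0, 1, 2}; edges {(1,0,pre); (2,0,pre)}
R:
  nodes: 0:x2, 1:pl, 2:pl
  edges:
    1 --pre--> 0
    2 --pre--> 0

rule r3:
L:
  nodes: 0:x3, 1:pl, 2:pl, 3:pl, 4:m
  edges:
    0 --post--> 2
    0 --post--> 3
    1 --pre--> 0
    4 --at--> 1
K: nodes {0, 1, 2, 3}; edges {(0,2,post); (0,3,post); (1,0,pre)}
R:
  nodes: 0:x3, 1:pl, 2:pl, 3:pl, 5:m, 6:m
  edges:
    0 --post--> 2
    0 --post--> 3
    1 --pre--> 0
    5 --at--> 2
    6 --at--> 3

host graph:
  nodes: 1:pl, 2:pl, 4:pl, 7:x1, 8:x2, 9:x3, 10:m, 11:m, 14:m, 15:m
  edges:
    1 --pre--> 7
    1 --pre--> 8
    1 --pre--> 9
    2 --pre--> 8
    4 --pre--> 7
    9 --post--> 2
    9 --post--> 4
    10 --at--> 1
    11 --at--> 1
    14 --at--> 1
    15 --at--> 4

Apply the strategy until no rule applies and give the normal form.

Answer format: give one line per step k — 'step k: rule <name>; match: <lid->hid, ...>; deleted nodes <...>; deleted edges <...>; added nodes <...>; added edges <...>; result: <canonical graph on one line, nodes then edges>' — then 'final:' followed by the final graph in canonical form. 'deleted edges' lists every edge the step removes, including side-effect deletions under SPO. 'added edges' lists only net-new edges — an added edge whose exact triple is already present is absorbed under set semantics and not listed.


step 1: rule r1; match: 0->7, 1->1, 2->4, 3->10, 4->15; deleted nodes 10, 15; deleted edges (10,1,at); (15,4,at); added nodes (none); added edges (none); result: nodes: 1:pl, 2:pl, 4:pl, 7:x1, 8:x2, 9:x3, 11:m, 14:m edges: (1,7,pre); (1,8,pre); (1,9,pre); (2,8,pre); (4,7,pre); (9,2,post); (9,4,post); (11,1,at); (14,1,at)
step 2: rule r3; match: 0->9, 1->1, 2->2, 3->4, 4->11; deleted nodes 11; deleted edges (11,1,at); added nodes 15, 16; added edges (15,2,at); (16,4,at); result: nodes: 1:pl, 2:pl, 4:pl, 7:x1, 8:x2, 9:x3, 14:m, 15:m, 16:m edges: (1,7,pre); (1,8,pre); (1,9,pre); (2,8,pre); (4,7,pre); (9,2,post); (9,4,post); (14,1,at); (15,2,at); (16,4,at)
step 3: rule r1; match: 0->7, 1->1, 2->4, 3->14, 4->16; deleted nodes 14, 16; deleted edges (14,1,at); (16,4,at); added nodes (none); added edges (none); result: nodes: 1:pl, 2:pl, 4:pl, 7:x1, 8:x2, 9:x3, 15:m edges: (1,7,pre); (1,8,pre); (1,9,pre); (2,8,pre); (4,7,pre); (9,2,post); (9,4,post); (15,2,at)
final:
nodes: 1:pl, 2:pl, 4:pl, 7:x1, 8:x2, 9:x3, 15:m
edges: (1,7,pre); (1,8,pre); (1,9,pre); (2,8,pre); (4,7,pre); (9,2,post); (9,4,post); (15,2,at)


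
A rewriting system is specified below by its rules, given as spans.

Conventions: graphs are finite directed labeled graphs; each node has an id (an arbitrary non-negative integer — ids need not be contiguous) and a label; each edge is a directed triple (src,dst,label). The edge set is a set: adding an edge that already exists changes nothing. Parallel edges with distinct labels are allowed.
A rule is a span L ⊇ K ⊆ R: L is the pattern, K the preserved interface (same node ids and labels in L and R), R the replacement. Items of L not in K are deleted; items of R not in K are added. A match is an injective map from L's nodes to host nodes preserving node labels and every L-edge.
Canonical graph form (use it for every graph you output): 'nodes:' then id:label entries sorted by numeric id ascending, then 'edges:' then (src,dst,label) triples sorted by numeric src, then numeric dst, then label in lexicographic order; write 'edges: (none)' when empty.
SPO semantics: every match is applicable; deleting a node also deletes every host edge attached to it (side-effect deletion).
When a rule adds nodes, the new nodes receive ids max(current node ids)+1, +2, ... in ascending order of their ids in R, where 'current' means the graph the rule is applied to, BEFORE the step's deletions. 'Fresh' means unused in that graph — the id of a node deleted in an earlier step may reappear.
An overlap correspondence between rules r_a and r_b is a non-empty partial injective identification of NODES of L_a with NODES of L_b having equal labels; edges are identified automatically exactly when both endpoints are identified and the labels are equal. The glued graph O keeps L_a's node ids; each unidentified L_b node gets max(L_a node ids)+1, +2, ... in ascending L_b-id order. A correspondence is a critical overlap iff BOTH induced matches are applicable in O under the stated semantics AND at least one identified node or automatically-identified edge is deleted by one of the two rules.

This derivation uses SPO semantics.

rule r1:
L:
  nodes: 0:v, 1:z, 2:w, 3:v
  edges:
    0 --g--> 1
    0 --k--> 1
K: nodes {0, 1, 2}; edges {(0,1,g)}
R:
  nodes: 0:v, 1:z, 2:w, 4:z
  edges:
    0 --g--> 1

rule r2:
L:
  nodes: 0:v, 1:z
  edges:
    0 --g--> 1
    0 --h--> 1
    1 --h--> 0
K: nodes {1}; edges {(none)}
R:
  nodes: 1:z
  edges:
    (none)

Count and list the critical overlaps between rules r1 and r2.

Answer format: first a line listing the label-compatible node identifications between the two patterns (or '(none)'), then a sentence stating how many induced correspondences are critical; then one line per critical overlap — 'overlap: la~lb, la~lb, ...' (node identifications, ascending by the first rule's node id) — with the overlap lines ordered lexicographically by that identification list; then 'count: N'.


label-compatible node identifications between L(r1) and L(r2): 0~0, 1~1, 3~0
4 of the induced correspondences are critical overlaps of r1 and r2.
overlap: 0~0
overlap: 0~0, 1~1
overlap: 1~1, 3~0
overlap: 3~0
count: 4


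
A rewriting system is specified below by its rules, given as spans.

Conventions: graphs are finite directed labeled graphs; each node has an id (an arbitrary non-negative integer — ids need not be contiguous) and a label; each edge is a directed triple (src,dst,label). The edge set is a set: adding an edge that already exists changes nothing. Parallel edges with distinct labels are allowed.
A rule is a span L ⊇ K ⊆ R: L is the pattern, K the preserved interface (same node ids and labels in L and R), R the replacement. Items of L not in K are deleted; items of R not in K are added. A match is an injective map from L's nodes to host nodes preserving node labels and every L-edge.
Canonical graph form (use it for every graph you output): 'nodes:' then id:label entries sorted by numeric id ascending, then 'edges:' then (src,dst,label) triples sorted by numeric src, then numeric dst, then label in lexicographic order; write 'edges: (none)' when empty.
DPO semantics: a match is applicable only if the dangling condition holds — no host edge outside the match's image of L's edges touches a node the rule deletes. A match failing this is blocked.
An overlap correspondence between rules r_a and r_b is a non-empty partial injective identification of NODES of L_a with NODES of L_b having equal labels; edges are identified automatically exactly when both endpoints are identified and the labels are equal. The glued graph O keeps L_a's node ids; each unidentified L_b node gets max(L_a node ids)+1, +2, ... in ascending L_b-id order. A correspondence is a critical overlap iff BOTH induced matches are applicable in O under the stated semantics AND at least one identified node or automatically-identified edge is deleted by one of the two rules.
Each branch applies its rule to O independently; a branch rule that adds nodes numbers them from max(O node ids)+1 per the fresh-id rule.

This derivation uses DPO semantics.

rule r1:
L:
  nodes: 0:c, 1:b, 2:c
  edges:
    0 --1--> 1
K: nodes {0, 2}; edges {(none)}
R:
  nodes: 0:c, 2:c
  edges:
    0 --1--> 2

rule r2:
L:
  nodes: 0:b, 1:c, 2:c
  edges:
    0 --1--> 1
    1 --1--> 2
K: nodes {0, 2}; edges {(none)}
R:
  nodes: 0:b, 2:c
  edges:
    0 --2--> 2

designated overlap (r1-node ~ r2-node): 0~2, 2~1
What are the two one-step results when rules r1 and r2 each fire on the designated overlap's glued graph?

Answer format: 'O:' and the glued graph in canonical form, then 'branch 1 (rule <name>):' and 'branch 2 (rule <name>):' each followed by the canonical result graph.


O:
nodes: 0:c, 1:b, 2:c, 3:b
edges: (0,1,1); (2,0,1); (3,2,1)
branch 1 (rule r1):
nodes: 0:c, 2:c, 3:b
edges: (0,2,1); (2,0,1); (3,2,1)
branch 2 (rule r2):
nodes: 0:c, 1:b, 3:b
edges: (0,1,1); (3,0,2)


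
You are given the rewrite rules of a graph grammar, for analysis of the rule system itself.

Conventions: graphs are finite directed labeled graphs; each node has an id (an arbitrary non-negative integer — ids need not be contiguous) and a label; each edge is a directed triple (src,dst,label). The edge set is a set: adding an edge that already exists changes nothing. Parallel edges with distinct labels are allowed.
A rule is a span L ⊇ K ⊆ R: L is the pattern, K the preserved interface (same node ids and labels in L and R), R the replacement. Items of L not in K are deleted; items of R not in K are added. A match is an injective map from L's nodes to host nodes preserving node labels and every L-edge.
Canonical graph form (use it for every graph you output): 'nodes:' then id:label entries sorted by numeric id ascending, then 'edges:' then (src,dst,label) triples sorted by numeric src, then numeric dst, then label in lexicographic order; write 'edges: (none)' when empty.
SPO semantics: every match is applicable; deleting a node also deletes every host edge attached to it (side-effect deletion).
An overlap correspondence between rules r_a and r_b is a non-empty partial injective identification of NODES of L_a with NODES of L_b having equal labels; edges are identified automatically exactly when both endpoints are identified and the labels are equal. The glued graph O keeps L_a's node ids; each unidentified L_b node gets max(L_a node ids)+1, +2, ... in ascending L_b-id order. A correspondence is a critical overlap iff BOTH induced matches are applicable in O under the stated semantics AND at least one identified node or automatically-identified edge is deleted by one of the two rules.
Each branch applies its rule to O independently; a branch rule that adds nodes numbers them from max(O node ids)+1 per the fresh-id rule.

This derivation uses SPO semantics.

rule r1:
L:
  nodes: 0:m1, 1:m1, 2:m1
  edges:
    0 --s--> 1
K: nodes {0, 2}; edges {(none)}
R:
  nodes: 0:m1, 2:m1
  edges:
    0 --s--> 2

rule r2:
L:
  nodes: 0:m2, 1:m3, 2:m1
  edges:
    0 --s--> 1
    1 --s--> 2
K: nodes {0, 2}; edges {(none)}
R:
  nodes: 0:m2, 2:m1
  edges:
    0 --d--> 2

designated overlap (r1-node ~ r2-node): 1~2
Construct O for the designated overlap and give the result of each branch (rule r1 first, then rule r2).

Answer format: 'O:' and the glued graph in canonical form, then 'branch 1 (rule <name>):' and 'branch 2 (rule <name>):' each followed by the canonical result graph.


O:
nodes: 0:m1, 1:m1, 2:m1, 3:m2, 4:m3
edges: (0,1,s); (3,4,s); (4,1,s)
branch 1 (rule r1):
nodes: 0:m1, 2:m1, 3:m2, 4:m3
edges: (0,2,s); (3,4,s)
branch 2 (rule r2):
nodes: 0:m1, 1:m1, 2:m1, 3:m2
edges: (0,1,s); (3,1,d)


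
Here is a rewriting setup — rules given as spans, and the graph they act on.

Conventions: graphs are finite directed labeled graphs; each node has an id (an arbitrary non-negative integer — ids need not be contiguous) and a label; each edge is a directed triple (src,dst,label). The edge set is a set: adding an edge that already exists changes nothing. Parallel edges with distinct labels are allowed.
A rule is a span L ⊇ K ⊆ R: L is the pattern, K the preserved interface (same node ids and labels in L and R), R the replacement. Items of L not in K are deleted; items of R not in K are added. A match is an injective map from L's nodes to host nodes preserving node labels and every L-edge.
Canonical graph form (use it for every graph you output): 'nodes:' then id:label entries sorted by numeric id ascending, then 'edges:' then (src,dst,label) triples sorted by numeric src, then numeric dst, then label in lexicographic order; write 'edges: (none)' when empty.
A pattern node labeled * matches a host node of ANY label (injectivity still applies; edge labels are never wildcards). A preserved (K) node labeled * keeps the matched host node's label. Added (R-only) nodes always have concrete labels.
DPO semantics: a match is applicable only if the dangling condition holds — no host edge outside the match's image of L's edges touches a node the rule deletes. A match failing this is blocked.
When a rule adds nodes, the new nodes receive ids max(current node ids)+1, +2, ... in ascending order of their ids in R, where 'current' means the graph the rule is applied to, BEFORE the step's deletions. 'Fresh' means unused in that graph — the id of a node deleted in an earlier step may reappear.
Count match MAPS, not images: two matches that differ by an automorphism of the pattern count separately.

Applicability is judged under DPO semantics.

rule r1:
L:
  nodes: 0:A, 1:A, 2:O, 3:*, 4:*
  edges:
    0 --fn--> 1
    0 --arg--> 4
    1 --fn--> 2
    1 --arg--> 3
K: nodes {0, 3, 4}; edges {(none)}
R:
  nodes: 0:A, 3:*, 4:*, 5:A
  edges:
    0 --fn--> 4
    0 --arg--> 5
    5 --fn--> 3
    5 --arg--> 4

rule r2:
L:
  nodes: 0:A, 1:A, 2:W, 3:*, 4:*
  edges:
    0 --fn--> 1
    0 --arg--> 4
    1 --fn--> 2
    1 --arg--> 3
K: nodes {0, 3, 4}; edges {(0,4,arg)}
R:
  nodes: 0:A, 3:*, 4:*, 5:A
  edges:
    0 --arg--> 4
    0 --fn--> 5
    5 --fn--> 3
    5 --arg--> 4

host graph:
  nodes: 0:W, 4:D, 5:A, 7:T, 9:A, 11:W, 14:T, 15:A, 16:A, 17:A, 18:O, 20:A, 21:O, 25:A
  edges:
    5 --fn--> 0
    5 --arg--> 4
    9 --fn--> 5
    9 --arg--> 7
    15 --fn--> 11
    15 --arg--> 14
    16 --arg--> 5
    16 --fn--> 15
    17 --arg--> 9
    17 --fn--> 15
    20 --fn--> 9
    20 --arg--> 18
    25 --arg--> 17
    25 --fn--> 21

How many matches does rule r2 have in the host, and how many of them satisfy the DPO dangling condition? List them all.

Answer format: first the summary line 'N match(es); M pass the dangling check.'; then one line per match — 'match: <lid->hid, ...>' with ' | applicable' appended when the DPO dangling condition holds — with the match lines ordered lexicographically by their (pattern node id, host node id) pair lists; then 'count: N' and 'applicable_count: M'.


3 match(es); 0 pass the dangling check.
match: 0->9, 1->5, 2->0, 3->4, 4->7
match: 0->16, 1->15, 2->11, 3->14, 4->5
match: 0->17, 1->15, 2->11, 3->14, 4->9
count: 3
applicable_count: 0


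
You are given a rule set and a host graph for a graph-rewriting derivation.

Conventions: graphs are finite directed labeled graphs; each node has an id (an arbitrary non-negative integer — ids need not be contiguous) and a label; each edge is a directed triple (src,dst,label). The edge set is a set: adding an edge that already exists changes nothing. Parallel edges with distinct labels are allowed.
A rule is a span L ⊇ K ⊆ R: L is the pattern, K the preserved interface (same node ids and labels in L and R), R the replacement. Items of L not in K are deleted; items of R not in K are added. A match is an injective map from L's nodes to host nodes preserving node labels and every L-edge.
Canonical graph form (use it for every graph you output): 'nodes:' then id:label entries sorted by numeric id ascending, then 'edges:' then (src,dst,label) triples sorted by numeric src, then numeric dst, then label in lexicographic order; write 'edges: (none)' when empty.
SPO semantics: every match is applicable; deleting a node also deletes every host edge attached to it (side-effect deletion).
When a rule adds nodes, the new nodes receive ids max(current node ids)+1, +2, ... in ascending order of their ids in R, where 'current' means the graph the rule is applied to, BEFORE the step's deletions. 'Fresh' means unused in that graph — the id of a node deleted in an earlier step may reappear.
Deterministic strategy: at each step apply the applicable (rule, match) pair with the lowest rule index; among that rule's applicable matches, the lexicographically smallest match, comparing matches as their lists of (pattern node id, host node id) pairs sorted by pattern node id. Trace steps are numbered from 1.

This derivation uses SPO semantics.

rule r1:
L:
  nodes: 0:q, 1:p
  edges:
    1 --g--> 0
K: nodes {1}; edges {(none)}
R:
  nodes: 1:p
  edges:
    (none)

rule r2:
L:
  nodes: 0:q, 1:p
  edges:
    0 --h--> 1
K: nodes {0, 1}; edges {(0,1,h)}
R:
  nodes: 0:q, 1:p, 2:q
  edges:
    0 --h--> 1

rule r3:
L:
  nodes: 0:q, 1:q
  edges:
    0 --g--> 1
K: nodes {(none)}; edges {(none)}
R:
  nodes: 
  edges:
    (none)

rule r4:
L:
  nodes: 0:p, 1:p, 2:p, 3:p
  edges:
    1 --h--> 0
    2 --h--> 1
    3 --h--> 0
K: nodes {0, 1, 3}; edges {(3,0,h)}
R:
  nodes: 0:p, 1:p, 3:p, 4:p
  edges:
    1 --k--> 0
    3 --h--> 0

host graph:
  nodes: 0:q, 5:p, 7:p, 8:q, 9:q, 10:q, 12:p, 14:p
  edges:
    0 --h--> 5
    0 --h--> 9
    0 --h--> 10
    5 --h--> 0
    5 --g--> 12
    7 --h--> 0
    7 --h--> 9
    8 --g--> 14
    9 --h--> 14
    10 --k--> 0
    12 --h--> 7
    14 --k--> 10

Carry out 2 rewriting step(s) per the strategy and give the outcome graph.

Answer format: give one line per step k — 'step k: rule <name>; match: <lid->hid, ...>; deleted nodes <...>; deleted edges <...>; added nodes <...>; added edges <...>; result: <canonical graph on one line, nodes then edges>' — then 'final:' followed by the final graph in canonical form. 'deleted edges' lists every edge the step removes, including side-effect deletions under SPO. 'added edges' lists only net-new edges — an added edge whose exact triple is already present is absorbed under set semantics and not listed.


step 1: rule r2; match: 0->0, 1->5; deleted nodes (none); deleted edges (none); added nodes 15; added edges (none); result: nodes: 0:q, 5:p, 7:p, 8:q, 9:q, 10:q, 12:p, 14:p, 15:q edges: (0,5,h); (0,9,h); (0,10,h); (5,0,h); (5,12,g); (7,0,h); (7,9,h); (8,14,g); (9,14,h); (10,0,k); (12,7,h); (14,10,k)
step 2: rule r2; match: 0->0, 1->5; deleted nodes (none); deleted edges (none); added nodes 16; added edges (none); result: nodes: 0:q, 5:p, 7:p, 8:q, 9:q, 10:q, 12:p, 14:p, 15:q, 16:q edges: (0,5,h); (0,9,h); (0,10,h); (5,0,h); (5,12,g); (7,0,h); (7,9,h); (8,14,g); (9,14,h); (10,0,k); (12,7,h); (14,10,k)
final:
nodes: 0:q, 5:p, 7:p, 8:q, 9:q, 10:q, 12:p, 14:p, 15:q, 16:q
edges: (0,5,h); (0,9,h); (0,10,h); (5,0,h); (5,12,g); (7,0,h); (7,9,h); (8,14,g); (9,14,h); (10,0,k); (12,7,h); (14,10,k)


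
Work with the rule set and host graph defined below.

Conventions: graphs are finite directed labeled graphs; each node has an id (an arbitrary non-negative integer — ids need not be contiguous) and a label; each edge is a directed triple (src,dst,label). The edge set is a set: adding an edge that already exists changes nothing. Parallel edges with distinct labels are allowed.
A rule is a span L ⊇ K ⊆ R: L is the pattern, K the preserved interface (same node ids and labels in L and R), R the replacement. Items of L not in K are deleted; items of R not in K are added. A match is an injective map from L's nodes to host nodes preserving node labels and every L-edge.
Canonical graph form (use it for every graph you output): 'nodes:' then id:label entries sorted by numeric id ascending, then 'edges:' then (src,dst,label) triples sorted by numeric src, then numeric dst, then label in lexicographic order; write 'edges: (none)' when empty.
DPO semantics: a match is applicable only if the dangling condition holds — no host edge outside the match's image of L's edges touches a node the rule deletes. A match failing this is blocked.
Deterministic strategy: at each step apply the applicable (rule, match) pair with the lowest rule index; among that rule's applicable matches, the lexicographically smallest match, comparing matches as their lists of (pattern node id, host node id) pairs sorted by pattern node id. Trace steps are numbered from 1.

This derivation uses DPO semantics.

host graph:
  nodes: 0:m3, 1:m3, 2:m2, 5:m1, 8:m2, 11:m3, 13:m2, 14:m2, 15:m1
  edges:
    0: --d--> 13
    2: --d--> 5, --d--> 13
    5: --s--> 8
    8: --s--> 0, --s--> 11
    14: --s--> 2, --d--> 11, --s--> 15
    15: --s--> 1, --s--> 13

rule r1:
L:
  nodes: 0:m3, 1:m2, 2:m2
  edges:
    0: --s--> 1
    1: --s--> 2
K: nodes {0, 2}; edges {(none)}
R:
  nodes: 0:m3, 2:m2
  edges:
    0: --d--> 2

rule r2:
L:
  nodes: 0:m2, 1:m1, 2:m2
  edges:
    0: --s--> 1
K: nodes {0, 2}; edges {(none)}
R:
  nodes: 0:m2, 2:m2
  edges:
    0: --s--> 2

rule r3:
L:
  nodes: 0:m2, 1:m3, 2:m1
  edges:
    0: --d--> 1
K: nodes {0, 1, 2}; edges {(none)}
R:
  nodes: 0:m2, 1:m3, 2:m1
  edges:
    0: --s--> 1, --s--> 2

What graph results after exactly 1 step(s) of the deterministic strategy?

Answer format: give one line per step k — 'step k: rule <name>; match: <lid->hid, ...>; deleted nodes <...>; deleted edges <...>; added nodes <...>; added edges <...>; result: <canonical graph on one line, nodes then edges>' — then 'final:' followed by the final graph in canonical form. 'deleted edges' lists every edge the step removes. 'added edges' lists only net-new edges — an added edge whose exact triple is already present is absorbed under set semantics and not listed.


step 1: rule r3; match: 0->14, 1->11, 2->5; deleted nodes (none); deleted edges (14,11,d); added nodes (none); added edges (14,5,s); (14,11,s); result: nodes: 0:m3, 1:m3, 2:m2, 5:m1, 8:m2, 11:m3, 13:m2, 14:m2, 15:m1 edges: (0,13,d); (2,5,d); (2,13,d); (5,8,s); (8,0,s); (8,11,s); (14,2,s); (14,5,s); (14,11,s); (14,15,s); (15,1,s); (15,13,s)
final:
nodes: 0:m3, 1:m3, 2:m2, 5:m1, 8:m2, 11:m3, 13:m2, 14:m2, 15:m1
edges: (0,13,d); (2,5,d); (2,13,d); (5,8,s); (8,0,s); (8,11,s); (14,2,s); (14,5,s); (14,11,s); (14,15,s); (15,1,s); (15,13,s)


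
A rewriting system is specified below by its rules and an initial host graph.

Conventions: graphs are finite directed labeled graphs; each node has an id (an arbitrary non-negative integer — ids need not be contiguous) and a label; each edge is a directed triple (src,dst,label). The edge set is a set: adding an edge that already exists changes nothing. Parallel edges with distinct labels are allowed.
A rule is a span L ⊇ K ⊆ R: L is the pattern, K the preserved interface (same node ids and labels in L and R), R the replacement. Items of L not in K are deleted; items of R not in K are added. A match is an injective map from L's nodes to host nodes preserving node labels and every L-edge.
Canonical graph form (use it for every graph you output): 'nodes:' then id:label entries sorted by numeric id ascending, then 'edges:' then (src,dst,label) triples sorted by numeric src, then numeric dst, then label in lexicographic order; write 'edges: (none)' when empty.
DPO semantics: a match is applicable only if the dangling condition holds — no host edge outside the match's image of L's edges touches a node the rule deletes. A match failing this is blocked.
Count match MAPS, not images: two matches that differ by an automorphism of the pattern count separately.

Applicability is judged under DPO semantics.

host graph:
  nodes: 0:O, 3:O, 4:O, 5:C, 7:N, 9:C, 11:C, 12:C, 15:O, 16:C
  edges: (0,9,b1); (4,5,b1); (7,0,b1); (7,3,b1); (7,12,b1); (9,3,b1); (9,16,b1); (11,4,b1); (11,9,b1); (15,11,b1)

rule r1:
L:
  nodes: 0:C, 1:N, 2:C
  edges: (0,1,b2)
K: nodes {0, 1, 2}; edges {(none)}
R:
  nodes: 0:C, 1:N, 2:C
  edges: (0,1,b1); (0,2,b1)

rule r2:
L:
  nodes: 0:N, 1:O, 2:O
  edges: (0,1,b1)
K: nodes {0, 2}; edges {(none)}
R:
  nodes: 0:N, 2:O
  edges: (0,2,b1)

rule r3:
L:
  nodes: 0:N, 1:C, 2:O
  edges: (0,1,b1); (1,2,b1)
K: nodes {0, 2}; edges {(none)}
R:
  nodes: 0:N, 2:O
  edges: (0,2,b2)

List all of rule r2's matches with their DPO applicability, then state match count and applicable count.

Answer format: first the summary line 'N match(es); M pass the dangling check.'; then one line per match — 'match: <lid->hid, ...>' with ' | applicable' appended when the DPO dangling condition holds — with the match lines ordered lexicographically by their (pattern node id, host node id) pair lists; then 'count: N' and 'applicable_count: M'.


6 match(es); 0 pass the dangling check.
match: 0->7, 1->0, 2->3
match: 0->7, 1->0, 2->4
match: 0->7, 1->0, 2->15
match: 0->7, 1->3, 2->0
match: 0->7, 1->3, 2->4
match: 0->7, 1->3, 2->15
count: 6
applicable_count: 0
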